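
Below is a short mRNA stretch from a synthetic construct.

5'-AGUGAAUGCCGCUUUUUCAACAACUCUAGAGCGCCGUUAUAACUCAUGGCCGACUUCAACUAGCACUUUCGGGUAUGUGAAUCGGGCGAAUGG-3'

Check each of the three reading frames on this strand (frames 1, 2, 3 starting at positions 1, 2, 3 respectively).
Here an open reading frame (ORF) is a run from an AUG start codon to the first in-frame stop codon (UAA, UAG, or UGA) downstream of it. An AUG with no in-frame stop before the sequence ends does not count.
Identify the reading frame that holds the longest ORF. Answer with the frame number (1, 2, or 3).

Frame 1: AGU GAA UGC CGC UUU UUC AAC AAC UCU AGA GCG CCG UUA UAA CUC AUG GCC GAC UUC AAC UAG CAC UUU CGG GUA UGU GAA UCG GGC GAA UGG — AUG at 46, stop UAG at 61 → 18 nt.
Frame 2: GUG AAU GCC GCU UUU UCA ACA ACU CUA GAG CGC CGU UAU AAC UCA UGG CCG ACU UCA ACU AGC ACU UUC GGG UAU GUG AAU CGG GCG AAU — no AUG→stop ORF.
Frame 3: UGA AUG CCG CUU UUU CAA CAA CUC UAG AGC GCC GUU AUA ACU CAU GGC CGA CUU CAA CUA GCA CUU UCG GGU AUG UGA AUC GGG CGA AUG — AUG at 6, stop UAG at 27 → 24 nt; AUG at 75, stop UGA at 78 → 6 nt.
Longest ORF is 24 nt in frame 3 (positions 6–29).

3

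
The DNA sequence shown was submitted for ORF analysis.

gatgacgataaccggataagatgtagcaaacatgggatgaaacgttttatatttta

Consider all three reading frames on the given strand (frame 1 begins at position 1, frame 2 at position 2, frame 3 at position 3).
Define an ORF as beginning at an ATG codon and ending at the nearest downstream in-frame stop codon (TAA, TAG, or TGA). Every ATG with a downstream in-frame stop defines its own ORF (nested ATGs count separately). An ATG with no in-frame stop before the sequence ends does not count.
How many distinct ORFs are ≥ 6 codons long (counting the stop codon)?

1

Frame 1: GAT GAC GAT AAC CGG ATA AGA TGT AGC AAA CAT GGG ATG AAA CGT TTT ATA TTT — no ATG→stop ORF.
Frame 2: ATG ACG ATA ACC GGA TAA GAT GTA GCA AAC ATG GGA TGA AAC GTT TTA TAT TTT — ATG at 2, stop TAA at 17 → 18 nt; ATG at 32, stop TGA at 38 → 9 nt.
Frame 3: TGA CGA TAA CCG GAT AAG ATG TAG CAA ACA TGG GAT GAA ACG TTT TAT ATT TTA — ATG at 21, stop TAG at 24 → 6 nt.
ORFs ≥ 6 codons: frame 2 2–19 (6 codons). Count = 1.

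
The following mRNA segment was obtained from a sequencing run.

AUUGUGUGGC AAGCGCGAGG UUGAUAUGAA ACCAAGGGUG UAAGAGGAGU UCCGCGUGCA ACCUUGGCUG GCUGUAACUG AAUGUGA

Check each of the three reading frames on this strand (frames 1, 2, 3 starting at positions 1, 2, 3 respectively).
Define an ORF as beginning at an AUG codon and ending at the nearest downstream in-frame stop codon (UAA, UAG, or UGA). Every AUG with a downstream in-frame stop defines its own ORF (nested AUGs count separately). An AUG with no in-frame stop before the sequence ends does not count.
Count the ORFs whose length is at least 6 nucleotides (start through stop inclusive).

2

Frame 1: AUU GUG UGG CAA GCG CGA GGU UGA UAU GAA ACC AAG GGU GUA AGA GGA GUU CCG CGU GCA ACC UUG GCU GGC UGU AAC UGA AUG UGA — AUG at 82, stop UGA at 85 → 6 nt.
Frame 2: UUG UGU GGC AAG CGC GAG GUU GAU AUG AAA CCA AGG GUG UAA GAG GAG UUC CGC GUG CAA CCU UGG CUG GCU GUA ACU GAA UGU — AUG at 26, stop UAA at 41 → 18 nt.
Frame 3: UGU GUG GCA AGC GCG AGG UUG AUA UGA AAC CAA GGG UGU AAG AGG AGU UCC GCG UGC AAC CUU GGC UGG CUG UAA CUG AAU GUG — no AUG→stop ORF.
ORFs ≥ 6 nucleotides: frame 1 82–87 (6 nucleotides), frame 2 26–43 (18 nucleotides). Count = 2.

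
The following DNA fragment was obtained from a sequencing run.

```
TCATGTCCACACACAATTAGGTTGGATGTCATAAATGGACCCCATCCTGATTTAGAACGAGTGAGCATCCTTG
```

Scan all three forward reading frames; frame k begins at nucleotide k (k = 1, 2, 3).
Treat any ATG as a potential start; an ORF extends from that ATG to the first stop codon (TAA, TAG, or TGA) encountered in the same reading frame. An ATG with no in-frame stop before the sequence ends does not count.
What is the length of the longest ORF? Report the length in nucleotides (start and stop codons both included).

21

Frame 1: TCA TGT CCA CAC ACA ATT AGG TTG GAT GTC ATA AAT GGA CCC CAT CCT GAT TTA GAA CGA GTG AGC ATC CTT — no ATG→stop ORF.
Frame 2: CAT GTC CAC ACA CAA TTA GGT TGG ATG TCA TAA ATG GAC CCC ATC CTG ATT TAG AAC GAG TGA GCA TCC TTG — ATG at 26, stop TAA at 32 → 9 nt; ATG at 35, stop TAG at 53 → 21 nt.
Frame 3: ATG TCC ACA CAC AAT TAG GTT GGA TGT CAT AAA TGG ACC CCA TCC TGA TTT AGA ACG AGT GAG CAT CCT — ATG at 3, stop TAG at 18 → 18 nt.
Longest: frame 2, positions 35–55, 21 nt = 7 codons = 6 aa. → 21 nucleotides.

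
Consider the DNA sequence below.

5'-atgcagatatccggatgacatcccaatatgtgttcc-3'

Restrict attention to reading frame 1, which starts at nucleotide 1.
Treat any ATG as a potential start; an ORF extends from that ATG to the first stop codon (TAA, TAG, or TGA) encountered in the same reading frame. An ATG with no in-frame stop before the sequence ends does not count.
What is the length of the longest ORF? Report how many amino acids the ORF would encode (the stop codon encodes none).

Frame 1: ATG CAG ATA TCC GGA TGA CAT CCC AAT ATG TGT TCC — ATG at 1, stop TGA at 16 → 18 nt.
Longest: frame 1, positions 1–18, 18 nt = 6 codons = 5 aa. → 5 amino acids.

5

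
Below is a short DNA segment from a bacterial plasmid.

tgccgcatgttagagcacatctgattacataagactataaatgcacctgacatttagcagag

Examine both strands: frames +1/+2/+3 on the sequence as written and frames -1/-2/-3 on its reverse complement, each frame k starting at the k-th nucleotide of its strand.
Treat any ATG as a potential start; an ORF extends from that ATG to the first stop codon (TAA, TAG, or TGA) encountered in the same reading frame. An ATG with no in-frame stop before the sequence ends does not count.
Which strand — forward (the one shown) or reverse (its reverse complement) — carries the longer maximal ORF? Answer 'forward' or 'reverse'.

forward

Reverse complement (5'→3'): CTCTGCTAAATGTCAGGTGCATTTATAGTCTTATGTAATCAGATGTGCTCTAACATGCGGCA
Frame +1: TGC CGC ATG TTA GAG CAC ATC TGA TTA CAT AAG ACT ATA AAT GCA CCT GAC ATT TAG CAG — ATG at 7, stop TGA at 22 → 18 nt.
Frame +2: GCC GCA TGT TAG AGC ACA TCT GAT TAC ATA AGA CTA TAA ATG CAC CTG ACA TTT AGC AGA — no ATG→stop ORF.
Frame +3: CCG CAT GTT AGA GCA CAT CTG ATT ACA TAA GAC TAT AAA TGC ACC TGA CAT TTA GCA GAG — no ATG→stop ORF.
Frame -1: CTC TGC TAA ATG TCA GGT GCA TTT ATA GTC TTA TGT AAT CAG ATG TGC TCT AAC ATG CGG — no ATG→stop ORF.
Frame -2: TCT GCT AAA TGT CAG GTG CAT TTA TAG TCT TAT GTA ATC AGA TGT GCT CTA ACA TGC GGC — no ATG→stop ORF.
Frame -3: CTG CTA AAT GTC AGG TGC ATT TAT AGT CTT ATG TAA TCA GAT GTG CTC TAA CAT GCG GCA — ATG at 33, stop TAA at 36 → 6 nt.
Forward-strand max 18 nt; reverse-strand max 6 nt. The forward strand has the longer ORF.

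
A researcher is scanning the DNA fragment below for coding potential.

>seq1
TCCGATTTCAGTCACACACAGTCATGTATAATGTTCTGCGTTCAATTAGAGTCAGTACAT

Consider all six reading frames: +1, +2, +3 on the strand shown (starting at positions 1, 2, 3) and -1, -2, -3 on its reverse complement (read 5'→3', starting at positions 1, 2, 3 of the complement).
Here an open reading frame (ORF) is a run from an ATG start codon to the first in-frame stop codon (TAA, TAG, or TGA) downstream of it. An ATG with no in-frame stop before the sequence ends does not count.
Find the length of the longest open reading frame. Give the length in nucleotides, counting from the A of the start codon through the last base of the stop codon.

18

Reverse complement (5'→3'): ATGTACTGACTCTAATTGAACGCAGAACATTATACATGACTGTGTGTGACTGAAATCGGA
Frame +1: TCC GAT TTC AGT CAC ACA CAG TCA TGT ATA ATG TTC TGC GTT CAA TTA GAG TCA GTA CAT — no ATG→stop ORF.
Frame +2: CCG ATT TCA GTC ACA CAC AGT CAT GTA TAA TGT TCT GCG TTC AAT TAG AGT CAG TAC — no ATG→stop ORF.
Frame +3: CGA TTT CAG TCA CAC ACA GTC ATG TAT AAT GTT CTG CGT TCA ATT AGA GTC AGT ACA — no ATG→stop ORF.
Frame -1: ATG TAC TGA CTC TAA TTG AAC GCA GAA CAT TAT ACA TGA CTG TGT GTG ACT GAA ATC GGA — ATG at 1, stop TGA at 7 → 9 nt.
Frame -2: TGT ACT GAC TCT AAT TGA ACG CAG AAC ATT ATA CAT GAC TGT GTG TGA CTG AAA TCG — no ATG→stop ORF.
Frame -3: GTA CTG ACT CTA ATT GAA CGC AGA ACA TTA TAC ATG ACT GTG TGT GAC TGA AAT CGG — ATG at 36, stop TGA at 51 → 18 nt.
Longest: frame -3, positions 36–53, 18 nt = 6 codons = 5 aa. → 18 nucleotides.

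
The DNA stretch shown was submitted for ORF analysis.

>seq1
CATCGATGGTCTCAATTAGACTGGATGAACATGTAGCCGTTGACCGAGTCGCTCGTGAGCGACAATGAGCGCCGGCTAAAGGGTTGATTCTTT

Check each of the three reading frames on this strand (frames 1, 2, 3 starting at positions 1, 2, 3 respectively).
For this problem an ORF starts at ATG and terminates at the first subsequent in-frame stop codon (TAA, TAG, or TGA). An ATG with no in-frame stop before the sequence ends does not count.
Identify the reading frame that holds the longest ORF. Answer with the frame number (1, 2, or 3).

3

Frame 1: CAT CGA TGG TCT CAA TTA GAC TGG ATG AAC ATG TAG CCG TTG ACC GAG TCG CTC GTG AGC GAC AAT GAG CGC CGG CTA AAG GGT TGA TTC TTT — ATG at 25, stop TAG at 34 → 12 nt; ATG at 31, stop TAG at 34 → 6 nt.
Frame 2: ATC GAT GGT CTC AAT TAG ACT GGA TGA ACA TGT AGC CGT TGA CCG AGT CGC TCG TGA GCG ACA ATG AGC GCC GGC TAA AGG GTT GAT TCT — ATG at 65, stop TAA at 77 → 15 nt.
Frame 3: TCG ATG GTC TCA ATT AGA CTG GAT GAA CAT GTA GCC GTT GAC CGA GTC GCT CGT GAG CGA CAA TGA GCG CCG GCT AAA GGG TTG ATT CTT — ATG at 6, stop TGA at 66 → 63 nt.
Longest ORF is 63 nt in frame 3 (positions 6–68).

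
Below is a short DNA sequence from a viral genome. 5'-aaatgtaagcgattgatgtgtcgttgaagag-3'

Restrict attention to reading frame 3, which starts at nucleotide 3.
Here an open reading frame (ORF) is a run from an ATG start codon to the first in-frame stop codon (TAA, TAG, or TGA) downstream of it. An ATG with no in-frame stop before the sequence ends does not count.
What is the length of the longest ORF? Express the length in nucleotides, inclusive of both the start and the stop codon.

6

Frame 3: ATG TAA GCG ATT GAT GTG TCG TTG AAG — ATG at 3, stop TAA at 6 → 6 nt.
Longest: frame 3, positions 3–8, 6 nt = 2 codons = 1 aa. → 6 nucleotides.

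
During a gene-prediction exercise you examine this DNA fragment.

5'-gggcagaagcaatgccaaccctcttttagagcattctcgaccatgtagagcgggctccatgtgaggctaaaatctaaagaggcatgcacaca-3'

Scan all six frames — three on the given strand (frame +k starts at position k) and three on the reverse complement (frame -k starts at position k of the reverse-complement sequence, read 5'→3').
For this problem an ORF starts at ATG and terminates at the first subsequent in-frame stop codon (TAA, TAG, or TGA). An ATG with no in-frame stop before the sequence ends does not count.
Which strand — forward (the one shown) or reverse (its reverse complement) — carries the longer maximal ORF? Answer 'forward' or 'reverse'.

Reverse complement (5'→3'): TGTGTGCATGCCTCTTTAGATTTTAGCCTCACATGGAGCCCGCTCTACATGGTCGAGAATGCTCTAAAAGAGGGTTGGCATTGCTTCTGCCC
Frame +1: GGG CAG AAG CAA TGC CAA CCC TCT TTT AGA GCA TTC TCG ACC ATG TAG AGC GGG CTC CAT GTG AGG CTA AAA TCT AAA GAG GCA TGC ACA — ATG at 43, stop TAG at 46 → 6 nt.
Frame +2: GGC AGA AGC AAT GCC AAC CCT CTT TTA GAG CAT TCT CGA CCA TGT AGA GCG GGC TCC ATG TGA GGC TAA AAT CTA AAG AGG CAT GCA CAC — ATG at 59, stop TGA at 62 → 6 nt.
Frame +3: GCA GAA GCA ATG CCA ACC CTC TTT TAG AGC ATT CTC GAC CAT GTA GAG CGG GCT CCA TGT GAG GCT AAA ATC TAA AGA GGC ATG CAC ACA — ATG at 12, stop TAG at 27 → 18 nt.
Frame -1: TGT GTG CAT GCC TCT TTA GAT TTT AGC CTC ACA TGG AGC CCG CTC TAC ATG GTC GAG AAT GCT CTA AAA GAG GGT TGG CAT TGC TTC TGC — no ATG→stop ORF.
Frame -2: GTG TGC ATG CCT CTT TAG ATT TTA GCC TCA CAT GGA GCC CGC TCT ACA TGG TCG AGA ATG CTC TAA AAG AGG GTT GGC ATT GCT TCT GCC — ATG at 8, stop TAG at 17 → 12 nt; ATG at 59, stop TAA at 65 → 9 nt.
Frame -3: TGT GCA TGC CTC TTT AGA TTT TAG CCT CAC ATG GAG CCC GCT CTA CAT GGT CGA GAA TGC TCT AAA AGA GGG TTG GCA TTG CTT CTG CCC — no ATG→stop ORF.
Forward-strand max 18 nt; reverse-strand max 12 nt. The forward strand has the longer ORF.

forward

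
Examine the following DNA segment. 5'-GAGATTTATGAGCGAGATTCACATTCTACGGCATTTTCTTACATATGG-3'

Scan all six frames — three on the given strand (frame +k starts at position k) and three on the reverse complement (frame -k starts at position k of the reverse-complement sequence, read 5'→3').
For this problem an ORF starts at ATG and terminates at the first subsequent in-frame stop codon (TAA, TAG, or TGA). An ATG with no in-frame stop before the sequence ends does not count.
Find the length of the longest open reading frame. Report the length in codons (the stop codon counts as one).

Reverse complement (5'→3'): CCATATGTAAGAAAATGCCGTAGAATGTGAATCTCGCTCATAAATCTC
Frame +1: GAG ATT TAT GAG CGA GAT TCA CAT TCT ACG GCA TTT TCT TAC ATA TGG — no ATG→stop ORF.
Frame +2: AGA TTT ATG AGC GAG ATT CAC ATT CTA CGG CAT TTT CTT ACA TAT — no ATG→stop ORF.
Frame +3: GAT TTA TGA GCG AGA TTC ACA TTC TAC GGC ATT TTC TTA CAT ATG — no ATG→stop ORF.
Frame -1: CCA TAT GTA AGA AAA TGC CGT AGA ATG TGA ATC TCG CTC ATA AAT CTC — ATG at 25, stop TGA at 28 → 6 nt.
Frame -2: CAT ATG TAA GAA AAT GCC GTA GAA TGT GAA TCT CGC TCA TAA ATC — ATG at 5, stop TAA at 8 → 6 nt.
Frame -3: ATA TGT AAG AAA ATG CCG TAG AAT GTG AAT CTC GCT CAT AAA TCT — ATG at 15, stop TAG at 21 → 9 nt.
Longest: frame -3, positions 15–23, 9 nt = 3 codons = 2 aa. → 3 codons.

3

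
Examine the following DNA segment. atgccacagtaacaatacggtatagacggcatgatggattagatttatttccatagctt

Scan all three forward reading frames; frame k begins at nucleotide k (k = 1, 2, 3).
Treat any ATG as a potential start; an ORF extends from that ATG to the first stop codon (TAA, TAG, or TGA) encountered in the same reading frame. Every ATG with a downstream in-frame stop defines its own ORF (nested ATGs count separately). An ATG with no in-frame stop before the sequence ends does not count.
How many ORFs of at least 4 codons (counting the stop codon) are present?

2

Frame 1: ATG CCA CAG TAA CAA TAC GGT ATA GAC GGC ATG ATG GAT TAG ATT TAT TTC CAT AGC — ATG at 1, stop TAA at 10 → 12 nt; ATG at 31, stop TAG at 40 → 12 nt; ATG at 34, stop TAG at 40 → 9 nt.
Frame 2: TGC CAC AGT AAC AAT ACG GTA TAG ACG GCA TGA TGG ATT AGA TTT ATT TCC ATA GCT — no ATG→stop ORF.
Frame 3: GCC ACA GTA ACA ATA CGG TAT AGA CGG CAT GAT GGA TTA GAT TTA TTT CCA TAG CTT — no ATG→stop ORF.
ORFs ≥ 4 codons: frame 1 1–12 (4 codons), frame 1 31–42 (4 codons). Count = 2.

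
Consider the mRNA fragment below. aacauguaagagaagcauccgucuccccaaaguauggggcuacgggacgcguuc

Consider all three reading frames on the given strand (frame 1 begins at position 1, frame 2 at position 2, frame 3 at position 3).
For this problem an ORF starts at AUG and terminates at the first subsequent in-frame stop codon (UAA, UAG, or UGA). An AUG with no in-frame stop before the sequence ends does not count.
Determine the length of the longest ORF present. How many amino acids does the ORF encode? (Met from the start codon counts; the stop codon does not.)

1

Frame 1: AAC AUG UAA GAG AAG CAU CCG UCU CCC CAA AGU AUG GGG CUA CGG GAC GCG UUC — AUG at 4, stop UAA at 7 → 6 nt.
Frame 2: ACA UGU AAG AGA AGC AUC CGU CUC CCC AAA GUA UGG GGC UAC GGG ACG CGU — no AUG→stop ORF.
Frame 3: CAU GUA AGA GAA GCA UCC GUC UCC CCA AAG UAU GGG GCU ACG GGA CGC GUU — no AUG→stop ORF.
Longest: frame 1, positions 4–9, 6 nt = 2 codons = 1 aa. → 1 amino acids.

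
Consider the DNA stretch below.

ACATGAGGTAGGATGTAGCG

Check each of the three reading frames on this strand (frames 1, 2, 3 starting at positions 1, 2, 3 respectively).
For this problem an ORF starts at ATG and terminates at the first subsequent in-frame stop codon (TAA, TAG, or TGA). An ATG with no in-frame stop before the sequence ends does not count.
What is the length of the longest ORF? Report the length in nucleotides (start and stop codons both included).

9

Frame 1: ACA TGA GGT AGG ATG TAG — ATG at 13, stop TAG at 16 → 6 nt.
Frame 2: CAT GAG GTA GGA TGT AGC — no ATG→stop ORF.
Frame 3: ATG AGG TAG GAT GTA GCG — ATG at 3, stop TAG at 9 → 9 nt.
Longest: frame 3, positions 3–11, 9 nt = 3 codons = 2 aa. → 9 nucleotides.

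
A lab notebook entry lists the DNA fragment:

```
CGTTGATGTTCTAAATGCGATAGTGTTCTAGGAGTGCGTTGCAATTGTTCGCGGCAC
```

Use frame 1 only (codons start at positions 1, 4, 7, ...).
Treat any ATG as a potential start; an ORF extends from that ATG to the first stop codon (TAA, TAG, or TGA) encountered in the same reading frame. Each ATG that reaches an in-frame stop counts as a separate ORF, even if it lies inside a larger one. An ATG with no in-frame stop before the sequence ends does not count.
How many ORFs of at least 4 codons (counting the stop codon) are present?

Frame 1: CGT TGA TGT TCT AAA TGC GAT AGT GTT CTA GGA GTG CGT TGC AAT TGT TCG CGG CAC — no ATG→stop ORF.
No ORF reaches 4 codons. Count = 0.

0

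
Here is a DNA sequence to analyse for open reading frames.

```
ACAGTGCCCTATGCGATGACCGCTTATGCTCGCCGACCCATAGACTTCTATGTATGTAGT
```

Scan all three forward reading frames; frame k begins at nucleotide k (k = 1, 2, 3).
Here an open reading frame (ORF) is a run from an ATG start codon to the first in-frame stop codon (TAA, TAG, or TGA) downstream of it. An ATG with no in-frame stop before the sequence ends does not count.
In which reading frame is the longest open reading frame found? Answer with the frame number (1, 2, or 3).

Frame 1: ACA GTG CCC TAT GCG ATG ACC GCT TAT GCT CGC CGA CCC ATA GAC TTC TAT GTA TGT AGT — no ATG→stop ORF.
Frame 2: CAG TGC CCT ATG CGA TGA CCG CTT ATG CTC GCC GAC CCA TAG ACT TCT ATG TAT GTA — ATG at 11, stop TGA at 17 → 9 nt; ATG at 26, stop TAG at 41 → 18 nt.
Frame 3: AGT GCC CTA TGC GAT GAC CGC TTA TGC TCG CCG ACC CAT AGA CTT CTA TGT ATG TAG — ATG at 54, stop TAG at 57 → 6 nt.
Longest ORF is 18 nt in frame 2 (positions 26–43).

2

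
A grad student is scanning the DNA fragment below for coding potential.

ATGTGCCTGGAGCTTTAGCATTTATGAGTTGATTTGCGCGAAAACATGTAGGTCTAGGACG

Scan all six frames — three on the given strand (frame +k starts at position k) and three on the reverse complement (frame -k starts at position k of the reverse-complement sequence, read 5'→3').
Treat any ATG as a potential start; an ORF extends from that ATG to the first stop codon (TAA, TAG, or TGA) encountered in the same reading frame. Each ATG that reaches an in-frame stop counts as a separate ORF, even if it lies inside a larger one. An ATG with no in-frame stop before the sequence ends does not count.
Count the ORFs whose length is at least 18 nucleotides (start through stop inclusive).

2

Reverse complement (5'→3'): CGTCCTAGACCTACATGTTTTCGCGCAAATCAACTCATAAATGCTAAAGCTCCAGGCACAT
Frame +1: ATG TGC CTG GAG CTT TAG CAT TTA TGA GTT GAT TTG CGC GAA AAC ATG TAG GTC TAG GAC — ATG at 1, stop TAG at 16 → 18 nt; ATG at 46, stop TAG at 49 → 6 nt.
Frame +2: TGT GCC TGG AGC TTT AGC ATT TAT GAG TTG ATT TGC GCG AAA ACA TGT AGG TCT AGG ACG — no ATG→stop ORF.
Frame +3: GTG CCT GGA GCT TTA GCA TTT ATG AGT TGA TTT GCG CGA AAA CAT GTA GGT CTA GGA — ATG at 24, stop TGA at 30 → 9 nt.
Frame -1: CGT CCT AGA CCT ACA TGT TTT CGC GCA AAT CAA CTC ATA AAT GCT AAA GCT CCA GGC ACA — no ATG→stop ORF.
Frame -2: GTC CTA GAC CTA CAT GTT TTC GCG CAA ATC AAC TCA TAA ATG CTA AAG CTC CAG GCA CAT — no ATG→stop ORF.
Frame -3: TCC TAG ACC TAC ATG TTT TCG CGC AAA TCA ACT CAT AAA TGC TAA AGC TCC AGG CAC — ATG at 15, stop TAA at 45 → 33 nt.
ORFs ≥ 18 nucleotides: frame +1 1–18 (18 nucleotides), frame -3 15–47 (33 nucleotides). Count = 2.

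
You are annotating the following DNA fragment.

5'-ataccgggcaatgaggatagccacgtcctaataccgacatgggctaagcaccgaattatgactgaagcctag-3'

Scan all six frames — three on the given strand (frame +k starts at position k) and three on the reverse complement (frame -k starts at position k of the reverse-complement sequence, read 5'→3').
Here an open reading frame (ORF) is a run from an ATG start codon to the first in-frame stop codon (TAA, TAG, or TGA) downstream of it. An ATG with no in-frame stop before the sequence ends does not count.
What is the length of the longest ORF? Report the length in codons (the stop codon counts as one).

Reverse complement (5'→3'): CTAGGCTTCAGTCATAATTCGGTGCTTAGCCCATGTCGGTATTAGGACGTGGCTATCCTCATTGCCCGGTAT
Frame +1: ATA CCG GGC AAT GAG GAT AGC CAC GTC CTA ATA CCG ACA TGG GCT AAG CAC CGA ATT ATG ACT GAA GCC TAG — ATG at 58, stop TAG at 70 → 15 nt.
Frame +2: TAC CGG GCA ATG AGG ATA GCC ACG TCC TAA TAC CGA CAT GGG CTA AGC ACC GAA TTA TGA CTG AAG CCT — ATG at 11, stop TAA at 29 → 21 nt.
Frame +3: ACC GGG CAA TGA GGA TAG CCA CGT CCT AAT ACC GAC ATG GGC TAA GCA CCG AAT TAT GAC TGA AGC CTA — ATG at 39, stop TAA at 45 → 9 nt.
Frame -1: CTA GGC TTC AGT CAT AAT TCG GTG CTT AGC CCA TGT CGG TAT TAG GAC GTG GCT ATC CTC ATT GCC CGG TAT — no ATG→stop ORF.
Frame -2: TAG GCT TCA GTC ATA ATT CGG TGC TTA GCC CAT GTC GGT ATT AGG ACG TGG CTA TCC TCA TTG CCC GGT — no ATG→stop ORF.
Frame -3: AGG CTT CAG TCA TAA TTC GGT GCT TAG CCC ATG TCG GTA TTA GGA CGT GGC TAT CCT CAT TGC CCG GTA — no ATG→stop ORF.
Longest: frame +2, positions 11–31, 21 nt = 7 codons = 6 aa. → 7 codons.

7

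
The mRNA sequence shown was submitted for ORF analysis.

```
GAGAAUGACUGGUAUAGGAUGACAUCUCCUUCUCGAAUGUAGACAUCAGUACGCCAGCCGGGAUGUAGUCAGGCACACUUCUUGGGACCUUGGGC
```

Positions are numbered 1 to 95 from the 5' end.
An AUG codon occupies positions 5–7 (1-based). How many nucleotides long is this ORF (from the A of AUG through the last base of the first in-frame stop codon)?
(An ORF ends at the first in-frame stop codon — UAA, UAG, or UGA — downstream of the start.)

18

Codons from position 5: AUG (5–7), ACU (8–10), GGU (11–13), AUA (14–16), GGA (17–19), UGA (20–22).
UGA is the first in-frame stop; ORF spans 5–22, 18 nucleotides.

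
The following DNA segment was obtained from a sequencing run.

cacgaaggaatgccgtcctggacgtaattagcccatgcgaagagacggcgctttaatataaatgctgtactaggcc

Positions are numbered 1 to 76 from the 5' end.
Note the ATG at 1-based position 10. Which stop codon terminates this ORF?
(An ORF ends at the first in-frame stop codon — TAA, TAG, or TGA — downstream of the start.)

TAA

Codons from position 10: ATG (10–12), CCG (13–15), TCC (16–18), TGG (19–21), ACG (22–24), TAA (25–27).
The first in-frame stop codon is TAA.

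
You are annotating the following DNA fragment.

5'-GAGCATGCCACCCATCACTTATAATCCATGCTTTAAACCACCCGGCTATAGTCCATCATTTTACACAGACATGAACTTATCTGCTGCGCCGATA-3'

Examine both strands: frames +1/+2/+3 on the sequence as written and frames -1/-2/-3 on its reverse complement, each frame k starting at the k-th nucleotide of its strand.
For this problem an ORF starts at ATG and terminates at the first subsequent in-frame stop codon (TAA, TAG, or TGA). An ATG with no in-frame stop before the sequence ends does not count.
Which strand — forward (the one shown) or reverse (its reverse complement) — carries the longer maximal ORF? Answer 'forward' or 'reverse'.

Reverse complement (5'→3'): TATCGGCGCAGCAGATAAGTTCATGTCTGTGTAAAATGATGGACTATAGCCGGGTGGTTTAAAGCATGGATTATAAGTGATGGGTGGCATGCTC
Frame +1: GAG CAT GCC ACC CAT CAC TTA TAA TCC ATG CTT TAA ACC ACC CGG CTA TAG TCC ATC ATT TTA CAC AGA CAT GAA CTT ATC TGC TGC GCC GAT — ATG at 28, stop TAA at 34 → 9 nt.
Frame +2: AGC ATG CCA CCC ATC ACT TAT AAT CCA TGC TTT AAA CCA CCC GGC TAT AGT CCA TCA TTT TAC ACA GAC ATG AAC TTA TCT GCT GCG CCG ATA — no ATG→stop ORF.
Frame +3: GCA TGC CAC CCA TCA CTT ATA ATC CAT GCT TTA AAC CAC CCG GCT ATA GTC CAT CAT TTT ACA CAG ACA TGA ACT TAT CTG CTG CGC CGA — no ATG→stop ORF.
Frame -1: TAT CGG CGC AGC AGA TAA GTT CAT GTC TGT GTA AAA TGA TGG ACT ATA GCC GGG TGG TTT AAA GCA TGG ATT ATA AGT GAT GGG TGG CAT GCT — no ATG→stop ORF.
Frame -2: ATC GGC GCA GCA GAT AAG TTC ATG TCT GTG TAA AAT GAT GGA CTA TAG CCG GGT GGT TTA AAG CAT GGA TTA TAA GTG ATG GGT GGC ATG CTC — ATG at 23, stop TAA at 32 → 12 nt.
Frame -3: TCG GCG CAG CAG ATA AGT TCA TGT CTG TGT AAA ATG ATG GAC TAT AGC CGG GTG GTT TAA AGC ATG GAT TAT AAG TGA TGG GTG GCA TGC — ATG at 36, stop TAA at 60 → 27 nt; ATG at 39, stop TAA at 60 → 24 nt; ATG at 66, stop TGA at 78 → 15 nt.
Forward-strand max 9 nt; reverse-strand max 27 nt. The reverse strand has the longer ORF.

reverse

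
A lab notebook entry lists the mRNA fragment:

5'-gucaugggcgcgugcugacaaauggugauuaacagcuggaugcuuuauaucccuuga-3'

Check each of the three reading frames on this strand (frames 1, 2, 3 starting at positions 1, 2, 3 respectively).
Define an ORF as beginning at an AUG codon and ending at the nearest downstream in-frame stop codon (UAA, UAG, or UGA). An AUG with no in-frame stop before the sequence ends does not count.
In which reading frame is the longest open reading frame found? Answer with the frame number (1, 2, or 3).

1

Frame 1: GUC AUG GGC GCG UGC UGA CAA AUG GUG AUU AAC AGC UGG AUG CUU UAU AUC CCU UGA — AUG at 4, stop UGA at 16 → 15 nt; AUG at 22, stop UGA at 55 → 36 nt; AUG at 40, stop UGA at 55 → 18 nt.
Frame 2: UCA UGG GCG CGU GCU GAC AAA UGG UGA UUA ACA GCU GGA UGC UUU AUA UCC CUU — no AUG→stop ORF.
Frame 3: CAU GGG CGC GUG CUG ACA AAU GGU GAU UAA CAG CUG GAU GCU UUA UAU CCC UUG — no AUG→stop ORF.
Longest ORF is 36 nt in frame 1 (positions 22–57).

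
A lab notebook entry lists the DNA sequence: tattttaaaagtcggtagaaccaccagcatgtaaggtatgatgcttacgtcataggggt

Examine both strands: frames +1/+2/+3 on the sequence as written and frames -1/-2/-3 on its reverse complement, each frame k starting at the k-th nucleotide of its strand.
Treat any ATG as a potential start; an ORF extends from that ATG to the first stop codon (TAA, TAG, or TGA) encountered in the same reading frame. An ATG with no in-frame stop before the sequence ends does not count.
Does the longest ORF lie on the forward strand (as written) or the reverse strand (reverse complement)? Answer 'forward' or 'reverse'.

forward

Reverse complement (5'→3'): ACCCCTATGACGTAAGCATCATACCTTACATGCTGGTGGTTCTACCGACTTTTAAAATA
Frame +1: TAT TTT AAA AGT CGG TAG AAC CAC CAG CAT GTA AGG TAT GAT GCT TAC GTC ATA GGG — no ATG→stop ORF.
Frame +2: ATT TTA AAA GTC GGT AGA ACC ACC AGC ATG TAA GGT ATG ATG CTT ACG TCA TAG GGG — ATG at 29, stop TAA at 32 → 6 nt; ATG at 38, stop TAG at 53 → 18 nt; ATG at 41, stop TAG at 53 → 15 nt.
Frame +3: TTT TAA AAG TCG GTA GAA CCA CCA GCA TGT AAG GTA TGA TGC TTA CGT CAT AGG GGT — no ATG→stop ORF.
Frame -1: ACC CCT ATG ACG TAA GCA TCA TAC CTT ACA TGC TGG TGG TTC TAC CGA CTT TTA AAA — ATG at 7, stop TAA at 13 → 9 nt.
Frame -2: CCC CTA TGA CGT AAG CAT CAT ACC TTA CAT GCT GGT GGT TCT ACC GAC TTT TAA AAT — no ATG→stop ORF.
Frame -3: CCC TAT GAC GTA AGC ATC ATA CCT TAC ATG CTG GTG GTT CTA CCG ACT TTT AAA ATA — no ATG→stop ORF.
Forward-strand max 18 nt; reverse-strand max 9 nt. The forward strand has the longer ORF.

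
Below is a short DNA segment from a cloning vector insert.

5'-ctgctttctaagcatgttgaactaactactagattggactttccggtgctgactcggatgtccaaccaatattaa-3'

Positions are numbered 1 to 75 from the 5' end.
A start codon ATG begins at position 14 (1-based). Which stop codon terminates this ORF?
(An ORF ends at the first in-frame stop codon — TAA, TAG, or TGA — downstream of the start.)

TAA

Codons from position 14: ATG (14–16), TTG (17–19), AAC (20–22), TAA (23–25).
The first in-frame stop codon is TAA.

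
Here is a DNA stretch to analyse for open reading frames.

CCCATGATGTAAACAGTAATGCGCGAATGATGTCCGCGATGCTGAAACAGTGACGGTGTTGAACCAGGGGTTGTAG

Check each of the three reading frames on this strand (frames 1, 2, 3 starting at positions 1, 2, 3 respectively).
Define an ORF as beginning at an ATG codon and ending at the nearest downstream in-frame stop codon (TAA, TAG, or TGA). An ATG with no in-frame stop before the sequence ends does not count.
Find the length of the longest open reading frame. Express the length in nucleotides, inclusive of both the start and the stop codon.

27

Frame 1: CCC ATG ATG TAA ACA GTA ATG CGC GAA TGA TGT CCG CGA TGC TGA AAC AGT GAC GGT GTT GAA CCA GGG GTT GTA — ATG at 4, stop TAA at 10 → 9 nt; ATG at 7, stop TAA at 10 → 6 nt; ATG at 19, stop TGA at 28 → 12 nt.
Frame 2: CCA TGA TGT AAA CAG TAA TGC GCG AAT GAT GTC CGC GAT GCT GAA ACA GTG ACG GTG TTG AAC CAG GGG TTG TAG — no ATG→stop ORF.
Frame 3: CAT GAT GTA AAC AGT AAT GCG CGA ATG ATG TCC GCG ATG CTG AAA CAG TGA CGG TGT TGA ACC AGG GGT TGT — ATG at 27, stop TGA at 51 → 27 nt; ATG at 30, stop TGA at 51 → 24 nt; ATG at 39, stop TGA at 51 → 15 nt.
Longest: frame 3, positions 27–53, 27 nt = 9 codons = 8 aa. → 27 nucleotides.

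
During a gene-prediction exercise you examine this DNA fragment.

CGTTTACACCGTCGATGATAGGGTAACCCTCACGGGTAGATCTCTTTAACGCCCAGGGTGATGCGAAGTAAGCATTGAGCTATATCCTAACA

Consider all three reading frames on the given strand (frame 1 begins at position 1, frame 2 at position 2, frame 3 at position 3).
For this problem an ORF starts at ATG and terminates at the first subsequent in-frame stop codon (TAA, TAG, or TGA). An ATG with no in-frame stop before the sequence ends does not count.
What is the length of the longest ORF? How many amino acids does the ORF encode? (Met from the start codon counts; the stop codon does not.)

Frame 1: CGT TTA CAC CGT CGA TGA TAG GGT AAC CCT CAC GGG TAG ATC TCT TTA ACG CCC AGG GTG ATG CGA AGT AAG CAT TGA GCT ATA TCC TAA — ATG at 61, stop TGA at 76 → 18 nt.
Frame 2: GTT TAC ACC GTC GAT GAT AGG GTA ACC CTC ACG GGT AGA TCT CTT TAA CGC CCA GGG TGA TGC GAA GTA AGC ATT GAG CTA TAT CCT AAC — no ATG→stop ORF.
Frame 3: TTT ACA CCG TCG ATG ATA GGG TAA CCC TCA CGG GTA GAT CTC TTT AAC GCC CAG GGT GAT GCG AAG TAA GCA TTG AGC TAT ATC CTA ACA — ATG at 15, stop TAA at 24 → 12 nt.
Longest: frame 1, positions 61–78, 18 nt = 6 codons = 5 aa. → 5 amino acids.

5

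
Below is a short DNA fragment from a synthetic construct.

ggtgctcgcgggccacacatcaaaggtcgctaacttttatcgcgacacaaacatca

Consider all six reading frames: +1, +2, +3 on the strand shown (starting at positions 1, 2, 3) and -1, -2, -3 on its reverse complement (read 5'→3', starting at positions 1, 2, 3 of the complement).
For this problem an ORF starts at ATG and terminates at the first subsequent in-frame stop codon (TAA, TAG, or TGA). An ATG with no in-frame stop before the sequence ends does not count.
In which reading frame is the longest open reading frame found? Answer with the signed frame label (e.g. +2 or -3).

Reverse complement (5'→3'): TGATGTTTGTGTCGCGATAAAAGTTAGCGACCTTTGATGTGTGGCCCGCGAGCACC
Frame +1: GGT GCT CGC GGG CCA CAC ATC AAA GGT CGC TAA CTT TTA TCG CGA CAC AAA CAT — no ATG→stop ORF.
Frame +2: GTG CTC GCG GGC CAC ACA TCA AAG GTC GCT AAC TTT TAT CGC GAC ACA AAC ATC — no ATG→stop ORF.
Frame +3: TGC TCG CGG GCC ACA CAT CAA AGG TCG CTA ACT TTT ATC GCG ACA CAA ACA TCA — no ATG→stop ORF.
Frame -1: TGA TGT TTG TGT CGC GAT AAA AGT TAG CGA CCT TTG ATG TGT GGC CCG CGA GCA — no ATG→stop ORF.
Frame -2: GAT GTT TGT GTC GCG ATA AAA GTT AGC GAC CTT TGA TGT GTG GCC CGC GAG CAC — no ATG→stop ORF.
Frame -3: ATG TTT GTG TCG CGA TAA AAG TTA GCG ACC TTT GAT GTG TGG CCC GCG AGC ACC — ATG at 3, stop TAA at 18 → 18 nt.
Longest ORF is 18 nt in frame -3 (positions 3–20).

-3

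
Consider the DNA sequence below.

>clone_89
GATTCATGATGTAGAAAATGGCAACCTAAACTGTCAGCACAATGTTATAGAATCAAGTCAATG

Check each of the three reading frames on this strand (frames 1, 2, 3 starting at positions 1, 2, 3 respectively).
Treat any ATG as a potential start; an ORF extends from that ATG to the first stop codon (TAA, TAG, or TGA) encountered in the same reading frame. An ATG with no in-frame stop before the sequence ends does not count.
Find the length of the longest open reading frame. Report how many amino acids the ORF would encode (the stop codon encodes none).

3

Frame 1: GAT TCA TGA TGT AGA AAA TGG CAA CCT AAA CTG TCA GCA CAA TGT TAT AGA ATC AAG TCA ATG — no ATG→stop ORF.
Frame 2: ATT CAT GAT GTA GAA AAT GGC AAC CTA AAC TGT CAG CAC AAT GTT ATA GAA TCA AGT CAA — no ATG→stop ORF.
Frame 3: TTC ATG ATG TAG AAA ATG GCA ACC TAA ACT GTC AGC ACA ATG TTA TAG AAT CAA GTC AAT — ATG at 6, stop TAG at 12 → 9 nt; ATG at 9, stop TAG at 12 → 6 nt; ATG at 18, stop TAA at 27 → 12 nt; ATG at 42, stop TAG at 48 → 9 nt.
Longest: frame 3, positions 18–29, 12 nt = 4 codons = 3 aa. → 3 amino acids.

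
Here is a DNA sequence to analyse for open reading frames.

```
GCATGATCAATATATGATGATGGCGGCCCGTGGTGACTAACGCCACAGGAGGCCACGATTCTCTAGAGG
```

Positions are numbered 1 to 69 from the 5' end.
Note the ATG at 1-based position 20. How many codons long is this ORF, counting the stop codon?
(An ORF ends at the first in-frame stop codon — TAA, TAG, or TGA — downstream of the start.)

Codons from position 20: ATG (20–22), GCG (23–25), GCC (26–28), CGT (29–31), GGT (32–34), GAC (35–37), TAA (38–40).
TAA is the first in-frame stop; that's 7 codons including the stop.

7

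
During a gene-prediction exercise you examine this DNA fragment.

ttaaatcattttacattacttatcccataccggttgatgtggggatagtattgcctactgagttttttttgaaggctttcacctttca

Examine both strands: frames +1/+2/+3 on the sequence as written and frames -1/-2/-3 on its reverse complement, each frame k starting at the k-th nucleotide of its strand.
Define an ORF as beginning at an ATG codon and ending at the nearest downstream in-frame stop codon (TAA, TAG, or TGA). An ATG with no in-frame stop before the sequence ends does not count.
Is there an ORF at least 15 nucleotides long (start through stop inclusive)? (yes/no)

Reverse complement (5'→3'): TGAAAGGTGAAAGCCTTCAAAAAAAACTCAGTAGGCAATACTATCCCCACATCAACCGGTATGGGATAAGTAATGTAAAATGATTTAA
Frame +1: TTA AAT CAT TTT ACA TTA CTT ATC CCA TAC CGG TTG ATG TGG GGA TAG TAT TGC CTA CTG AGT TTT TTT TGA AGG CTT TCA CCT TTC — ATG at 37, stop TAG at 46 → 12 nt.
Frame +2: TAA ATC ATT TTA CAT TAC TTA TCC CAT ACC GGT TGA TGT GGG GAT AGT ATT GCC TAC TGA GTT TTT TTT GAA GGC TTT CAC CTT TCA — no ATG→stop ORF.
Frame +3: AAA TCA TTT TAC ATT ACT TAT CCC ATA CCG GTT GAT GTG GGG ATA GTA TTG CCT ACT GAG TTT TTT TTG AAG GCT TTC ACC TTT — no ATG→stop ORF.
Frame -1: TGA AAG GTG AAA GCC TTC AAA AAA AAC TCA GTA GGC AAT ACT ATC CCC ACA TCA ACC GGT ATG GGA TAA GTA ATG TAA AAT GAT TTA — ATG at 61, stop TAA at 67 → 9 nt; ATG at 73, stop TAA at 76 → 6 nt.
Frame -2: GAA AGG TGA AAG CCT TCA AAA AAA ACT CAG TAG GCA ATA CTA TCC CCA CAT CAA CCG GTA TGG GAT AAG TAA TGT AAA ATG ATT TAA — ATG at 80, stop TAA at 86 → 9 nt.
Frame -3: AAA GGT GAA AGC CTT CAA AAA AAA CTC AGT AGG CAA TAC TAT CCC CAC ATC AAC CGG TAT GGG ATA AGT AAT GTA AAA TGA TTT — no ATG→stop ORF.
Largest ORF found is 12 nucleotides < 15, so no.

no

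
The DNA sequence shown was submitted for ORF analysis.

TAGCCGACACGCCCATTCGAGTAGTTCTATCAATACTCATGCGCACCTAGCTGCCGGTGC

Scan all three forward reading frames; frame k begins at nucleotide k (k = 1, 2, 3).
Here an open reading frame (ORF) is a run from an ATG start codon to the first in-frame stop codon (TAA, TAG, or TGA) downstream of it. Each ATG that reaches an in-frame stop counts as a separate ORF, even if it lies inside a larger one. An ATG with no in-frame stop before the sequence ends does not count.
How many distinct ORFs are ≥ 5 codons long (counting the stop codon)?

0

Frame 1: TAG CCG ACA CGC CCA TTC GAG TAG TTC TAT CAA TAC TCA TGC GCA CCT AGC TGC CGG TGC — no ATG→stop ORF.
Frame 2: AGC CGA CAC GCC CAT TCG AGT AGT TCT ATC AAT ACT CAT GCG CAC CTA GCT GCC GGT — no ATG→stop ORF.
Frame 3: GCC GAC ACG CCC ATT CGA GTA GTT CTA TCA ATA CTC ATG CGC ACC TAG CTG CCG GTG — ATG at 39, stop TAG at 48 → 12 nt.
No ORF reaches 5 codons. Count = 0.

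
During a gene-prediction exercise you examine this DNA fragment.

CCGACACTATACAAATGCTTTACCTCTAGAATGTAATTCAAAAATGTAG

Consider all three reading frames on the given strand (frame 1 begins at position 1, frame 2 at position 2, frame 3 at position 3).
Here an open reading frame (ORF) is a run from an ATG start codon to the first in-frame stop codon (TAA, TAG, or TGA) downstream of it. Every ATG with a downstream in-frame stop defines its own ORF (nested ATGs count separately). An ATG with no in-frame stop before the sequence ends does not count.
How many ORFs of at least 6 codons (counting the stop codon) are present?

0

Frame 1: CCG ACA CTA TAC AAA TGC TTT ACC TCT AGA ATG TAA TTC AAA AAT GTA — ATG at 31, stop TAA at 34 → 6 nt.
Frame 2: CGA CAC TAT ACA AAT GCT TTA CCT CTA GAA TGT AAT TCA AAA ATG TAG — ATG at 44, stop TAG at 47 → 6 nt.
Frame 3: GAC ACT ATA CAA ATG CTT TAC CTC TAG AAT GTA ATT CAA AAA TGT — ATG at 15, stop TAG at 27 → 15 nt.
No ORF reaches 6 codons. Count = 0.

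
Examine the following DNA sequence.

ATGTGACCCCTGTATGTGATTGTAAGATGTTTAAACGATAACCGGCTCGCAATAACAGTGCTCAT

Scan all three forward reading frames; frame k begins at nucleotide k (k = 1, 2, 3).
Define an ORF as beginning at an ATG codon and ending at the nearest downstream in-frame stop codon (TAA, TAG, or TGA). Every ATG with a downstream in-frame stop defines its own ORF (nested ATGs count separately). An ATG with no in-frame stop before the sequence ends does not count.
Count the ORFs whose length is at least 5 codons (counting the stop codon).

Frame 1: ATG TGA CCC CTG TAT GTG ATT GTA AGA TGT TTA AAC GAT AAC CGG CTC GCA ATA ACA GTG CTC — ATG at 1, stop TGA at 4 → 6 nt.
Frame 2: TGT GAC CCC TGT ATG TGA TTG TAA GAT GTT TAA ACG ATA ACC GGC TCG CAA TAA CAG TGC TCA — ATG at 14, stop TGA at 17 → 6 nt.
Frame 3: GTG ACC CCT GTA TGT GAT TGT AAG ATG TTT AAA CGA TAA CCG GCT CGC AAT AAC AGT GCT CAT — ATG at 27, stop TAA at 39 → 15 nt.
ORFs ≥ 5 codons: frame 3 27–41 (5 codons). Count = 1.

1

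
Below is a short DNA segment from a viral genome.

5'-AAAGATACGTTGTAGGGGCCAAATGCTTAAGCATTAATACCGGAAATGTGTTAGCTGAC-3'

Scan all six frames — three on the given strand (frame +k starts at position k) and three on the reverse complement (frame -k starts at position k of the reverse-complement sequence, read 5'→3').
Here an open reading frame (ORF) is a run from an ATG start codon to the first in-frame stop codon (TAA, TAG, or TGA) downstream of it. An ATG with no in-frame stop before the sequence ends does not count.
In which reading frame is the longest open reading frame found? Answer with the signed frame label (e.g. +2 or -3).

Reverse complement (5'→3'): GTCAGCTAACACATTTCCGGTATTAATGCTTAAGCATTTGGCCCCTACAACGTATCTTT
Frame +1: AAA GAT ACG TTG TAG GGG CCA AAT GCT TAA GCA TTA ATA CCG GAA ATG TGT TAG CTG — ATG at 46, stop TAG at 52 → 9 nt.
Frame +2: AAG ATA CGT TGT AGG GGC CAA ATG CTT AAG CAT TAA TAC CGG AAA TGT GTT AGC TGA — ATG at 23, stop TAA at 35 → 15 nt.
Frame +3: AGA TAC GTT GTA GGG GCC AAA TGC TTA AGC ATT AAT ACC GGA AAT GTG TTA GCT GAC — no ATG→stop ORF.
Frame -1: GTC AGC TAA CAC ATT TCC GGT ATT AAT GCT TAA GCA TTT GGC CCC TAC AAC GTA TCT — no ATG→stop ORF.
Frame -2: TCA GCT AAC ACA TTT CCG GTA TTA ATG CTT AAG CAT TTG GCC CCT ACA ACG TAT CTT — no ATG→stop ORF.
Frame -3: CAG CTA ACA CAT TTC CGG TAT TAA TGC TTA AGC ATT TGG CCC CTA CAA CGT ATC TTT — no ATG→stop ORF.
Longest ORF is 15 nt in frame +2 (positions 23–37).

+2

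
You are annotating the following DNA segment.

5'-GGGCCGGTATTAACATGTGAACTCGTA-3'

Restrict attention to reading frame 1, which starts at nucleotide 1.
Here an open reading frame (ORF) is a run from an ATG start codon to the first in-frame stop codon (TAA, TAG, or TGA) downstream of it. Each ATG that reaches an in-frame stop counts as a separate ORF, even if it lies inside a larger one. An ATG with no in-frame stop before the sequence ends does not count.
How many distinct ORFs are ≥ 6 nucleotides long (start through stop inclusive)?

0

Frame 1: GGG CCG GTA TTA ACA TGT GAA CTC GTA — no ATG→stop ORF.
No ORF reaches 6 nucleotides. Count = 0.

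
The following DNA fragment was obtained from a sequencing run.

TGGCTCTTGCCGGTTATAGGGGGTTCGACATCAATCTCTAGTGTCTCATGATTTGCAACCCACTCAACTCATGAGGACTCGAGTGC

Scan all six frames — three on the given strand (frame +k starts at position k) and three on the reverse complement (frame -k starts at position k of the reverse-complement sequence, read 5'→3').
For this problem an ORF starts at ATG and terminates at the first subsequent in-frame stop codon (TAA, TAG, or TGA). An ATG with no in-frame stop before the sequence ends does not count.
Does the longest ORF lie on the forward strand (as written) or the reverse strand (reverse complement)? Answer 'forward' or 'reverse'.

Reverse complement (5'→3'): GCACTCGAGTCCTCATGAGTTGAGTGGGTTGCAAATCATGAGACACTAGAGATTGATGTCGAACCCCCTATAACCGGCAAGAGCCA
Frame +1: TGG CTC TTG CCG GTT ATA GGG GGT TCG ACA TCA ATC TCT AGT GTC TCA TGA TTT GCA ACC CAC TCA ACT CAT GAG GAC TCG AGT — no ATG→stop ORF.
Frame +2: GGC TCT TGC CGG TTA TAG GGG GTT CGA CAT CAA TCT CTA GTG TCT CAT GAT TTG CAA CCC ACT CAA CTC ATG AGG ACT CGA GTG — no ATG→stop ORF.
Frame +3: GCT CTT GCC GGT TAT AGG GGG TTC GAC ATC AAT CTC TAG TGT CTC ATG ATT TGC AAC CCA CTC AAC TCA TGA GGA CTC GAG TGC — ATG at 48, stop TGA at 72 → 27 nt.
Frame -1: GCA CTC GAG TCC TCA TGA GTT GAG TGG GTT GCA AAT CAT GAG ACA CTA GAG ATT GAT GTC GAA CCC CCT ATA ACC GGC AAG AGC — no ATG→stop ORF.
Frame -2: CAC TCG AGT CCT CAT GAG TTG AGT GGG TTG CAA ATC ATG AGA CAC TAG AGA TTG ATG TCG AAC CCC CTA TAA CCG GCA AGA GCC — ATG at 38, stop TAG at 47 → 12 nt; ATG at 56, stop TAA at 71 → 18 nt.
Frame -3: ACT CGA GTC CTC ATG AGT TGA GTG GGT TGC AAA TCA TGA GAC ACT AGA GAT TGA TGT CGA ACC CCC TAT AAC CGG CAA GAG CCA — ATG at 15, stop TGA at 21 → 9 nt.
Forward-strand max 27 nt; reverse-strand max 18 nt. The forward strand has the longer ORF.

forward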